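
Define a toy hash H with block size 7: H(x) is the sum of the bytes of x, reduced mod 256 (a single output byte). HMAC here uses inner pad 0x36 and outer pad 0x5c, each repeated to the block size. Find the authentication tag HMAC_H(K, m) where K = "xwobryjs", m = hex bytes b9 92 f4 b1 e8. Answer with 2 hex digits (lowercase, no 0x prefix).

Key "xwobryjs" = 78 77 6f 62 72 79 6a 73 is 8 bytes > B = 7, so hash it first: H(key) = 88, then zero-pad to 7 bytes: K' = 88 00 00 00 00 00 00.
K' ⊕ ipad = be 36 36 36 36 36 36.  K' ⊕ opad = d4 5c 5c 5c 5c 5c 5c.
Inner input = (K'⊕ipad) ∥ m = be 36 36 36 36 36 36 ∥ b9 92 f4 b1 e8.
Inner hash: sum = 190+54+54+54+54+54+54+185+146+244+177+232 = 1498; mod 256 = 218 → da.
Outer input = (K'⊕opad) ∥ inner = d4 5c 5c 5c 5c 5c 5c ∥ da.
Outer hash (tag): sum = 212+92+92+92+92+92+92+218 = 982; mod 256 = 214 → d6.

d6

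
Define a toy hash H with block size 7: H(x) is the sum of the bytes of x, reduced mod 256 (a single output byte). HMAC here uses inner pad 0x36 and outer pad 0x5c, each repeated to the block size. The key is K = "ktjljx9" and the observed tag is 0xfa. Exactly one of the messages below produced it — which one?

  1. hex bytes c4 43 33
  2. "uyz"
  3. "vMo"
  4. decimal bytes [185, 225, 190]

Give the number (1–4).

2

Key "ktjljx9" = 6b 74 6a 6c 6a 78 39 is exactly B = 7 bytes: K' = 6b 74 6a 6c 6a 78 39.
K' ⊕ ipad = 5d 42 5c 5a 5c 4e 0f; K' ⊕ opad = 37 28 36 30 36 24 65.
m1: inner = H(5d 42 5c 5a 5c 4e 0f c4 43 33) = 48; tag = H(37 28 36 30 36 24 65 48) = cc
m2: inner = H(5d 42 5c 5a 5c 4e 0f 75 79 7a) = 76; tag = H(37 28 36 30 36 24 65 76) = fa ← matches
m3: inner = H(5d 42 5c 5a 5c 4e 0f 76 4d 6f) = 40; tag = H(37 28 36 30 36 24 65 40) = c4
m4: inner = H(5d 42 5c 5a 5c 4e 0f b9 e1 be) = 66; tag = H(37 28 36 30 36 24 65 66) = ea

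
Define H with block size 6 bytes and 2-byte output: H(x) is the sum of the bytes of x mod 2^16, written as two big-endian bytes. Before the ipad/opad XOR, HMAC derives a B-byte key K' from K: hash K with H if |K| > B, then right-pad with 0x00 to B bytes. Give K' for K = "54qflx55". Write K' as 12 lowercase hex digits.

028e00000000

|K| = 8 > B = 6, so first hash the key.
H(K): sum = 53+52+113+102+108+120+53+53 = 654 → 02 8e.
Zero-pad H(K) = 02 8e to 6 bytes: K' = 02 8e 00 00 00 00.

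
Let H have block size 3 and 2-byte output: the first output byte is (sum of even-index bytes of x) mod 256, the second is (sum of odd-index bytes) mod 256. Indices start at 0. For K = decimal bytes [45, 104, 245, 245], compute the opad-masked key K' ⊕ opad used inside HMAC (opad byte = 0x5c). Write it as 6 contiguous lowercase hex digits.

7e015c

Key decimal bytes [45, 104, 245, 245] = 2d 68 f5 f5 is 4 bytes > B = 3, so hash it first: H(key) = 22 5d, then zero-pad to 3 bytes: K' = 22 5d 00.
XOR each byte with 0x5c: 22⊕5c=7e, 5d⊕5c=01, 00⊕5c=5c.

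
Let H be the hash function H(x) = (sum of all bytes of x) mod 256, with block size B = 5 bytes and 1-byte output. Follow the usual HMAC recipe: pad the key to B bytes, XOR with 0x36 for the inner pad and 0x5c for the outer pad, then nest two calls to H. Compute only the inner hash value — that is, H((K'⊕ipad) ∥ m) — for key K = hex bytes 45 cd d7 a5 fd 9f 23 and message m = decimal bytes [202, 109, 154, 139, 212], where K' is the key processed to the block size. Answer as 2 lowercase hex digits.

83

Key hex bytes 45 cd d7 a5 fd 9f 23 is 7 bytes > B = 5, so hash it first: H(key) = 4d, then zero-pad to 5 bytes: K' = 4d 00 00 00 00.
K' ⊕ ipad = 7b 36 36 36 36.
Inner input = 7b 36 36 36 36 ∥ ca 6d 9a 8b d4.
Inner hash: sum = 123+54+54+54+54+202+109+154+139+212 = 1155; mod 256 = 131 → 83.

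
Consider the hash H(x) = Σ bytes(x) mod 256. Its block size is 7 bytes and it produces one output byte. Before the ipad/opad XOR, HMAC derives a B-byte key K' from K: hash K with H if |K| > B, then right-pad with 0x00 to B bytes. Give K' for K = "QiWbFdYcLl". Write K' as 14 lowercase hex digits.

|K| = 10 > B = 7, so first hash the key.
H(K): sum = 81+105+87+98+70+100+89+99+76+108 = 913; mod 256 = 145 → 91.
Zero-pad H(K) = 91 to 7 bytes: K' = 91 00 00 00 00 00 00.

91000000000000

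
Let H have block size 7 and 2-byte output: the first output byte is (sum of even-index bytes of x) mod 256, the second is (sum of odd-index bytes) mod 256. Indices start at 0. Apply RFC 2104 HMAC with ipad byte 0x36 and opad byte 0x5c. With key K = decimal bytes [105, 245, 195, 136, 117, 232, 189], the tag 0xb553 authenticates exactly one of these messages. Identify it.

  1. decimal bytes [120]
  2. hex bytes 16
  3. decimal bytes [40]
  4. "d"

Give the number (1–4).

Key decimal bytes [105, 245, 195, 136, 117, 232, 189] = 69 f5 c3 88 75 e8 bd is exactly B = 7 bytes: K' = 69 f5 c3 88 75 e8 bd.
K' ⊕ ipad = 5f c3 f5 be 43 de 8b; K' ⊕ opad = 35 a9 9f d4 29 b4 e1.
m1: inner = H(5f c3 f5 be 43 de 8b 78) = 22 d7; tag = H(35 a9 9f d4 29 b4 e1 22 d7) = b553 ← matches
m2: inner = H(5f c3 f5 be 43 de 8b 16) = 22 75; tag = H(35 a9 9f d4 29 b4 e1 22 75) = 5353
m3: inner = H(5f c3 f5 be 43 de 8b 28) = 22 87; tag = H(35 a9 9f d4 29 b4 e1 22 87) = 6553
m4: inner = H(5f c3 f5 be 43 de 8b 64) = 22 c3; tag = H(35 a9 9f d4 29 b4 e1 22 c3) = a153

1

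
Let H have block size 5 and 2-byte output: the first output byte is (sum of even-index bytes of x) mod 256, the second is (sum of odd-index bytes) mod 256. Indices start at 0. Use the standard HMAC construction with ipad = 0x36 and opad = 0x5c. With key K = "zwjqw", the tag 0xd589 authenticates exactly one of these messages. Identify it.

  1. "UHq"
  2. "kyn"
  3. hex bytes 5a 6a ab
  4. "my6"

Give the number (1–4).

1

Key "zwjqw" = 7a 77 6a 71 77 is exactly B = 5 bytes: K' = 7a 77 6a 71 77.
K' ⊕ ipad = 4c 41 5c 47 41; K' ⊕ opad = 26 2b 36 2d 2b.
m1: inner = H(4c 41 5c 47 41 55 48 71) = 31 4e; tag = H(26 2b 36 2d 2b 31 4e) = d589 ← matches
m2: inner = H(4c 41 5c 47 41 6b 79 6e) = 62 61; tag = H(26 2b 36 2d 2b 62 61) = e8ba
m3: inner = H(4c 41 5c 47 41 5a 6a ab) = 53 8d; tag = H(26 2b 36 2d 2b 53 8d) = 14ab
m4: inner = H(4c 41 5c 47 41 6d 79 36) = 62 2b; tag = H(26 2b 36 2d 2b 62 2b) = b2ba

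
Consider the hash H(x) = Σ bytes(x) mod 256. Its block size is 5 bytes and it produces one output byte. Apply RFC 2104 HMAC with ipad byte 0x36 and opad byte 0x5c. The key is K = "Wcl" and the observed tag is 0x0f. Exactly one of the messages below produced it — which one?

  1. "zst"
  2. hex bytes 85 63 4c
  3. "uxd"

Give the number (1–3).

1

Key "Wcl" = 57 63 6c is 3 bytes ≤ B = 5; zero-pad to 5 bytes: K' = 57 63 6c 00 00.
K' ⊕ ipad = 61 55 5a 36 36; K' ⊕ opad = 0b 3f 30 5c 5c.
m1: inner = H(61 55 5a 36 36 7a 73 74) = dd; tag = H(0b 3f 30 5c 5c dd) = 0f ← matches
m2: inner = H(61 55 5a 36 36 85 63 4c) = b0; tag = H(0b 3f 30 5c 5c b0) = e2
m3: inner = H(61 55 5a 36 36 75 78 64) = cd; tag = H(0b 3f 30 5c 5c cd) = ff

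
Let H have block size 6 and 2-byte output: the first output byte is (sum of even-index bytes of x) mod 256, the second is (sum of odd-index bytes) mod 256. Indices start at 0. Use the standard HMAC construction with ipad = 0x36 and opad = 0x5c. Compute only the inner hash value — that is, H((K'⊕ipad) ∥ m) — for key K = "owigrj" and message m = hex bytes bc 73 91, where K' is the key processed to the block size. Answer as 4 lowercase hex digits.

4961

Key "owigrj" = 6f 77 69 67 72 6a is exactly B = 6 bytes: K' = 6f 77 69 67 72 6a.
K' ⊕ ipad = 59 41 5f 51 44 5c.
Inner input = 59 41 5f 51 44 5c ∥ bc 73 91.
Inner hash: even-index sum = 585 mod 256 = 73; odd-index sum = 353 mod 256 = 97 → 49 61.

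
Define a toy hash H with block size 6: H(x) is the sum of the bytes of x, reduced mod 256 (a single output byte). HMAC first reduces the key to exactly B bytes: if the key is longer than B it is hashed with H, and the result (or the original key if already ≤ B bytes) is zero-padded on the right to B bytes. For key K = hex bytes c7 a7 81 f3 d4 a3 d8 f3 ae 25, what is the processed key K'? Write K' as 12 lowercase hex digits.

f70000000000

|K| = 10 > B = 6, so first hash the key.
H(K): sum = 199+167+129+243+212+163+216+243+174+37 = 1783; mod 256 = 247 → f7.
Zero-pad H(K) = f7 to 6 bytes: K' = f7 00 00 00 00 00.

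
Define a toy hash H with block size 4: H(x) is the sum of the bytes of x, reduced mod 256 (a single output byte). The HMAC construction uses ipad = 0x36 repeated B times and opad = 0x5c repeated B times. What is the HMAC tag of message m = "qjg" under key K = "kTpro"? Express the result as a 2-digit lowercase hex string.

6a

Key "kTpro" = 6b 54 70 72 6f is 5 bytes > B = 4, so hash it first: H(key) = 10, then zero-pad to 4 bytes: K' = 10 00 00 00.
K' ⊕ ipad = 26 36 36 36.  K' ⊕ opad = 4c 5c 5c 5c.
Inner input = (K'⊕ipad) ∥ m = 26 36 36 36 ∥ 71 6a 67.
Inner hash: sum = 38+54+54+54+113+106+103 = 522; mod 256 = 10 → 0a.
Outer input = (K'⊕opad) ∥ inner = 4c 5c 5c 5c ∥ 0a.
Outer hash (tag): sum = 76+92+92+92+10 = 362; mod 256 = 106 → 6a.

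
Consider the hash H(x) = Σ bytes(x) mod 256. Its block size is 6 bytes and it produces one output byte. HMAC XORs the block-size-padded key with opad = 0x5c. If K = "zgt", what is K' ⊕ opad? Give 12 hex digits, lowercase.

Key "zgt" = 7a 67 74 is 3 bytes ≤ B = 6; zero-pad to 6 bytes: K' = 7a 67 74 00 00 00.
XOR each byte with 0x5c: 7a⊕5c=26, 67⊕5c=3b, 74⊕5c=28, 00⊕5c=5c, 00⊕5c=5c, 00⊕5c=5c.

263b285c5c5c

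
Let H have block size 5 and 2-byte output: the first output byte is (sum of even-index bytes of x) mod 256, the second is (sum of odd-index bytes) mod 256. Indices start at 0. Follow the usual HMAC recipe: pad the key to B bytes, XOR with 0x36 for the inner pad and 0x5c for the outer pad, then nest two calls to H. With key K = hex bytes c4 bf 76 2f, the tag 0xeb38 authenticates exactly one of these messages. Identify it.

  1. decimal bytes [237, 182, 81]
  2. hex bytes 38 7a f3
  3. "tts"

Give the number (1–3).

Key hex bytes c4 bf 76 2f is 4 bytes ≤ B = 5; zero-pad to 5 bytes: K' = c4 bf 76 2f 00.
K' ⊕ ipad = f2 89 40 19 36; K' ⊕ opad = 98 e3 2a 73 5c.
m1: inner = H(f2 89 40 19 36 ed b6 51) = 1e e0; tag = H(98 e3 2a 73 5c 1e e0) = fe74
m2: inner = H(f2 89 40 19 36 38 7a f3) = e2 cd; tag = H(98 e3 2a 73 5c e2 cd) = eb38 ← matches
m3: inner = H(f2 89 40 19 36 74 74 73) = dc 89; tag = H(98 e3 2a 73 5c dc 89) = a732

2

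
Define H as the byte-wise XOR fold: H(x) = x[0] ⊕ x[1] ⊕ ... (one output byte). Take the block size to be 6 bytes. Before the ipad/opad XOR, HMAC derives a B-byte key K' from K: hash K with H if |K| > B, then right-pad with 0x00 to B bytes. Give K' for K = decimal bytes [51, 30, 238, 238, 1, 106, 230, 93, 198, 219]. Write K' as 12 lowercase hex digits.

e00000000000

|K| = 10 > B = 6, so first hash the key.
H(K): XOR 33⊕1e⊕ee⊕ee⊕01⊕6a⊕e6⊕5d⊕c6⊕db = e0.
Zero-pad H(K) = e0 to 6 bytes: K' = e0 00 00 00 00 00.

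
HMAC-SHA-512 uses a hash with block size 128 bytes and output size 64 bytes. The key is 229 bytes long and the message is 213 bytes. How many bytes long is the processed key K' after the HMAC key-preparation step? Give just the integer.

Key is 229 > 128 bytes, so it is hashed to 64 bytes then zero-padded to 128: |K'| = 128.

128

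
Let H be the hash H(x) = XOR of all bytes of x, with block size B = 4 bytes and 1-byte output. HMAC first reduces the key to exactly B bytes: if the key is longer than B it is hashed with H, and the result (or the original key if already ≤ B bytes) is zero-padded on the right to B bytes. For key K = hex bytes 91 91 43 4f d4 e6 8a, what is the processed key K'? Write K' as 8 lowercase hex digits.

b4000000

|K| = 7 > B = 4, so first hash the key.
H(K): XOR 91⊕91⊕43⊕4f⊕d4⊕e6⊕8a = b4.
Zero-pad H(K) = b4 to 4 bytes: K' = b4 00 00 00.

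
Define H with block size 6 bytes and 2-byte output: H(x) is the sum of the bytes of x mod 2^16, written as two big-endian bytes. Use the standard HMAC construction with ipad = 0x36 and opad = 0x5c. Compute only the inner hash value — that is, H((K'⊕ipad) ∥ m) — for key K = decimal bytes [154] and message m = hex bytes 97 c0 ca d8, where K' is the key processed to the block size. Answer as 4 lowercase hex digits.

Key decimal bytes [154] = 9a is 1 byte ≤ B = 6; zero-pad to 6 bytes: K' = 9a 00 00 00 00 00.
K' ⊕ ipad = ac 36 36 36 36 36.
Inner input = ac 36 36 36 36 36 ∥ 97 c0 ca d8.
Inner hash: sum = 172+54+54+54+54+54+151+192+202+216 = 1203 → 04 b3.

04b3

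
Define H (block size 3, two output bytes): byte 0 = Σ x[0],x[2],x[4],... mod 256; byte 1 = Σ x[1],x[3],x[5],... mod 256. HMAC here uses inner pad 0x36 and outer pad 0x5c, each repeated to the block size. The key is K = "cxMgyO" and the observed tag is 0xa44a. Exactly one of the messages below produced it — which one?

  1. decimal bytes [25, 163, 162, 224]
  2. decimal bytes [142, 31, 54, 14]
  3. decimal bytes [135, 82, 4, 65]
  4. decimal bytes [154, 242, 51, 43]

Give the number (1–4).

Key "cxMgyO" = 63 78 4d 67 79 4f is 6 bytes > B = 3, so hash it first: H(key) = 29 2e, then zero-pad to 3 bytes: K' = 29 2e 00.
K' ⊕ ipad = 1f 18 36; K' ⊕ opad = 75 72 5c.
m1: inner = H(1f 18 36 19 a3 a2 e0) = d8 d3; tag = H(75 72 5c d8 d3) = a44a ← matches
m2: inner = H(1f 18 36 8e 1f 36 0e) = 82 dc; tag = H(75 72 5c 82 dc) = adf4
m3: inner = H(1f 18 36 87 52 04 41) = e8 a3; tag = H(75 72 5c e8 a3) = 745a
m4: inner = H(1f 18 36 9a f2 33 2b) = 72 e5; tag = H(75 72 5c 72 e5) = b6e4

1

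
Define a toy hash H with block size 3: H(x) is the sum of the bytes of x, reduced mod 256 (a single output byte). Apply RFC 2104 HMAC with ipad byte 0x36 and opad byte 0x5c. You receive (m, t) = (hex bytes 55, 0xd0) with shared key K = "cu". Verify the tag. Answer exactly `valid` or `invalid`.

Key "cu" = 63 75 is 2 bytes ≤ B = 3; zero-pad to 3 bytes: K' = 63 75 00.
K' ⊕ ipad = 55 43 36; K' ⊕ opad = 3f 29 5c.
Inner hash: sum = 85+67+54+85 = 291; mod 256 = 35 → 23.
Outer hash (recomputed tag): sum = 63+41+92+35 = 231 → e7.
Recomputed tag = e7; claimed = d0 → mismatch.

invalid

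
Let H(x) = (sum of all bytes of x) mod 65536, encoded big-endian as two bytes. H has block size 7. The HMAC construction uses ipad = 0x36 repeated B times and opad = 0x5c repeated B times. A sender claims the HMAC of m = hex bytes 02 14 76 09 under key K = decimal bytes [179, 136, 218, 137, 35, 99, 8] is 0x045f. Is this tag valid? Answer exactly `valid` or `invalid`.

valid

Key decimal bytes [179, 136, 218, 137, 35, 99, 8] = b3 88 da 89 23 63 08 is exactly B = 7 bytes: K' = b3 88 da 89 23 63 08.
K' ⊕ ipad = 85 be ec bf 15 55 3e; K' ⊕ opad = ef d4 86 d5 7f 3f 54.
Inner hash: sum = 133+190+236+191+21+85+62+2+20+118+9 = 1067 → 04 2b.
Outer hash (recomputed tag): sum = 239+212+134+213+127+63+84+4+43 = 1119 → 04 5f.
Recomputed tag = 045f; claimed = 045f → match.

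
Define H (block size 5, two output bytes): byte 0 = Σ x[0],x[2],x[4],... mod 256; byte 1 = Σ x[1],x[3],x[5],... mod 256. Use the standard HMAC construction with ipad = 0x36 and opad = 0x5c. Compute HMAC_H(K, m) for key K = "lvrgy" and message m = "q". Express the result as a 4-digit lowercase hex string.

Key "lvrgy" = 6c 76 72 67 79 is exactly B = 5 bytes: K' = 6c 76 72 67 79.
K' ⊕ ipad = 5a 40 44 51 4f.  K' ⊕ opad = 30 2a 2e 3b 25.
Inner input = (K'⊕ipad) ∥ m = 5a 40 44 51 4f ∥ 71.
Inner hash: even-index sum = 237 mod 256 = 237; odd-index sum = 258 mod 256 = 2 → ed 02.
Outer input = (K'⊕opad) ∥ inner = 30 2a 2e 3b 25 ∥ ed 02.
Outer hash (tag): even-index sum = 133 mod 256 = 133; odd-index sum = 338 mod 256 = 82 → 85 52.

8552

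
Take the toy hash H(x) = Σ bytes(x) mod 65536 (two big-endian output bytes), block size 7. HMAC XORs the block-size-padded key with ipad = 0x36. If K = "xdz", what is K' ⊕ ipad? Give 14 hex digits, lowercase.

Key "xdz" = 78 64 7a is 3 bytes ≤ B = 7; zero-pad to 7 bytes: K' = 78 64 7a 00 00 00 00.
XOR each byte with 0x36: 78⊕36=4e, 64⊕36=52, 7a⊕36=4c, 00⊕36=36, 00⊕36=36, 00⊕36=36, 00⊕36=36.

4e524c36363636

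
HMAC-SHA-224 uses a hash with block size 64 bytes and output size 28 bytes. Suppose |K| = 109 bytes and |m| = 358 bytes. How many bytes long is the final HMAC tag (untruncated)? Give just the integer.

28

The tag is one SHA-224 digest: 28 bytes.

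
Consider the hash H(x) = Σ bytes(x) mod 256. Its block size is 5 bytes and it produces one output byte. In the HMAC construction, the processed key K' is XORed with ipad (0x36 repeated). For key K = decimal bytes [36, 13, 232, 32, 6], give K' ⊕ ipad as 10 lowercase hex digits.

Key decimal bytes [36, 13, 232, 32, 6] = 24 0d e8 20 06 is exactly B = 5 bytes: K' = 24 0d e8 20 06.
XOR each byte with 0x36: 24⊕36=12, 0d⊕36=3b, e8⊕36=de, 20⊕36=16, 06⊕36=30.

123bde1630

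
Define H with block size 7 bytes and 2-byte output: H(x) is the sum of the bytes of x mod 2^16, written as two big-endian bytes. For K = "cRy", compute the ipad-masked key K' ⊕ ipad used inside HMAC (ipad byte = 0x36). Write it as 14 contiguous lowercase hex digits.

Key "cRy" = 63 52 79 is 3 bytes ≤ B = 7; zero-pad to 7 bytes: K' = 63 52 79 00 00 00 00.
XOR each byte with 0x36: 63⊕36=55, 52⊕36=64, 79⊕36=4f, 00⊕36=36, 00⊕36=36, 00⊕36=36, 00⊕36=36.

55644f36363636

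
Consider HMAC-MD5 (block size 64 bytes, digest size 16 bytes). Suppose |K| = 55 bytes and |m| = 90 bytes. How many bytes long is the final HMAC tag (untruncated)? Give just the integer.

16

The tag is one MD5 digest: 16 bytes.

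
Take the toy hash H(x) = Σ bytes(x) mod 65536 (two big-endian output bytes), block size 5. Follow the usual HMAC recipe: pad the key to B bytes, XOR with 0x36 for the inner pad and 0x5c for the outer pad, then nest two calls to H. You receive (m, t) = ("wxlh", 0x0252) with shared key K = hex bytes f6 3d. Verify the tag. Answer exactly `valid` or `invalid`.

valid

Key hex bytes f6 3d is 2 bytes ≤ B = 5; zero-pad to 5 bytes: K' = f6 3d 00 00 00.
K' ⊕ ipad = c0 0b 36 36 36; K' ⊕ opad = aa 61 5c 5c 5c.
Inner hash: sum = 192+11+54+54+54+119+120+108+104 = 816 → 03 30.
Outer hash (recomputed tag): sum = 170+97+92+92+92+3+48 = 594 → 02 52.
Recomputed tag = 0252; claimed = 0252 → match.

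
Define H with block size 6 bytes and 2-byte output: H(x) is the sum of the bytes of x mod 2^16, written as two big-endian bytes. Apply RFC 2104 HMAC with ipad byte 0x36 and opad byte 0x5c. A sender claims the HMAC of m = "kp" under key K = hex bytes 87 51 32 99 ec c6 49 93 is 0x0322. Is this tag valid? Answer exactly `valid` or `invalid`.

Key hex bytes 87 51 32 99 ec c6 49 93 is 8 bytes > B = 6, so hash it first: H(key) = 04 31, then zero-pad to 6 bytes: K' = 04 31 00 00 00 00.
K' ⊕ ipad = 32 07 36 36 36 36; K' ⊕ opad = 58 6d 5c 5c 5c 5c.
Inner hash: sum = 50+7+54+54+54+54+107+112 = 492 → 01 ec.
Outer hash (recomputed tag): sum = 88+109+92+92+92+92+1+236 = 802 → 03 22.
Recomputed tag = 0322; claimed = 0322 → match.

valid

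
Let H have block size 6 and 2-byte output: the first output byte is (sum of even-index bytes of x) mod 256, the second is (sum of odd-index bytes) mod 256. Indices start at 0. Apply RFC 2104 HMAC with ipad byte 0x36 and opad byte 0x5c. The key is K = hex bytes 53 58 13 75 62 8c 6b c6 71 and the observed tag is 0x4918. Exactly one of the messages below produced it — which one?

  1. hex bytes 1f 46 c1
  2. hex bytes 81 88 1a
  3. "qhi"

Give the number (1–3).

2

Key hex bytes 53 58 13 75 62 8c 6b c6 71 is 9 bytes > B = 6, so hash it first: H(key) = a4 1f, then zero-pad to 6 bytes: K' = a4 1f 00 00 00 00.
K' ⊕ ipad = 92 29 36 36 36 36; K' ⊕ opad = f8 43 5c 5c 5c 5c.
m1: inner = H(92 29 36 36 36 36 1f 46 c1) = de db; tag = H(f8 43 5c 5c 5c 5c de db) = 8ed6
m2: inner = H(92 29 36 36 36 36 81 88 1a) = 99 1d; tag = H(f8 43 5c 5c 5c 5c 99 1d) = 4918 ← matches
m3: inner = H(92 29 36 36 36 36 71 68 69) = d8 fd; tag = H(f8 43 5c 5c 5c 5c d8 fd) = 88f8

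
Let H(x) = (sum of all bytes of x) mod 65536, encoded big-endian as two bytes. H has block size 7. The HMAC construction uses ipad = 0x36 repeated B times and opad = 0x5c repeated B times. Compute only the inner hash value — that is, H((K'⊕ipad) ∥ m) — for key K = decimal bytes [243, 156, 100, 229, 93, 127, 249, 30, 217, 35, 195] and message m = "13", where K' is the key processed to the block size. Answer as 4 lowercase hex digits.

Key decimal bytes [243, 156, 100, 229, 93, 127, 249, 30, 217, 35, 195] = f3 9c 64 e5 5d 7f f9 1e d9 23 c3 is 11 bytes > B = 7, so hash it first: H(key) = 06 8a, then zero-pad to 7 bytes: K' = 06 8a 00 00 00 00 00.
K' ⊕ ipad = 30 bc 36 36 36 36 36.
Inner input = 30 bc 36 36 36 36 36 ∥ 31 33.
Inner hash: sum = 48+188+54+54+54+54+54+49+51 = 606 → 02 5e.

025e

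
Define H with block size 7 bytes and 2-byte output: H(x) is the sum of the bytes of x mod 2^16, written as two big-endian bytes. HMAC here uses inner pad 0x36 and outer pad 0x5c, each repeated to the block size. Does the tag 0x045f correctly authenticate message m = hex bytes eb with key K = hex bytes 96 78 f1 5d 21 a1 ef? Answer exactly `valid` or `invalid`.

valid

Key hex bytes 96 78 f1 5d 21 a1 ef is exactly B = 7 bytes: K' = 96 78 f1 5d 21 a1 ef.
K' ⊕ ipad = a0 4e c7 6b 17 97 d9; K' ⊕ opad = ca 24 ad 01 7d fd b3.
Inner hash: sum = 160+78+199+107+23+151+217+235 = 1170 → 04 92.
Outer hash (recomputed tag): sum = 202+36+173+1+125+253+179+4+146 = 1119 → 04 5f.
Recomputed tag = 045f; claimed = 045f → match.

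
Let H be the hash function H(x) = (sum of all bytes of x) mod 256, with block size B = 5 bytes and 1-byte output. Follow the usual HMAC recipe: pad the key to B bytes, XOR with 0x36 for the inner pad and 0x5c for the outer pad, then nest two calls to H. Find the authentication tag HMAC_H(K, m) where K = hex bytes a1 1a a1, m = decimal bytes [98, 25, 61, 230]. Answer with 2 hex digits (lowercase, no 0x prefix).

Key hex bytes a1 1a a1 is 3 bytes ≤ B = 5; zero-pad to 5 bytes: K' = a1 1a a1 00 00.
K' ⊕ ipad = 97 2c 97 36 36.  K' ⊕ opad = fd 46 fd 5c 5c.
Inner input = (K'⊕ipad) ∥ m = 97 2c 97 36 36 ∥ 62 19 3d e6.
Inner hash: sum = 151+44+151+54+54+98+25+61+230 = 868; mod 256 = 100 → 64.
Outer input = (K'⊕opad) ∥ inner = fd 46 fd 5c 5c ∥ 64.
Outer hash (tag): sum = 253+70+253+92+92+100 = 860; mod 256 = 92 → 5c.

5c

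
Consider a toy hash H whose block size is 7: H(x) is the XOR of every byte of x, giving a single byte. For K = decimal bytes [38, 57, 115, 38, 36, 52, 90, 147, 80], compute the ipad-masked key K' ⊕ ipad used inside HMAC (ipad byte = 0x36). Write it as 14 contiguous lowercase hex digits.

Key decimal bytes [38, 57, 115, 38, 36, 52, 90, 147, 80] = 26 39 73 26 24 34 5a 93 50 is 9 bytes > B = 7, so hash it first: H(key) = c3, then zero-pad to 7 bytes: K' = c3 00 00 00 00 00 00.
XOR each byte with 0x36: c3⊕36=f5, 00⊕36=36, 00⊕36=36, 00⊕36=36, 00⊕36=36, 00⊕36=36, 00⊕36=36.

f5363636363636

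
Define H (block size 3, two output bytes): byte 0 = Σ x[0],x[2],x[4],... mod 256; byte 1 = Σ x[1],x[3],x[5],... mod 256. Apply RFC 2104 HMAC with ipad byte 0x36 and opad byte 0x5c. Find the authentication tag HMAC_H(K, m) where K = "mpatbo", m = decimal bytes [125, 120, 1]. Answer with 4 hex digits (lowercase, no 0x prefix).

abc3

Key "mpatbo" = 6d 70 61 74 62 6f is 6 bytes > B = 3, so hash it first: H(key) = 30 53, then zero-pad to 3 bytes: K' = 30 53 00.
K' ⊕ ipad = 06 65 36.  K' ⊕ opad = 6c 0f 5c.
Inner input = (K'⊕ipad) ∥ m = 06 65 36 ∥ 7d 78 01.
Inner hash: even-index sum = 180 mod 256 = 180; odd-index sum = 227 mod 256 = 227 → b4 e3.
Outer input = (K'⊕opad) ∥ inner = 6c 0f 5c ∥ b4 e3.
Outer hash (tag): even-index sum = 427 mod 256 = 171; odd-index sum = 195 mod 256 = 195 → ab c3.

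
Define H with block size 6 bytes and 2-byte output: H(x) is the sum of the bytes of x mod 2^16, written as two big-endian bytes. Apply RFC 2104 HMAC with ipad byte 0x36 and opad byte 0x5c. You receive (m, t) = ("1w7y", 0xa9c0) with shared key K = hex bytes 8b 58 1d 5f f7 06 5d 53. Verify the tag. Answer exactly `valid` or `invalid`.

Key hex bytes 8b 58 1d 5f f7 06 5d 53 is 8 bytes > B = 6, so hash it first: H(key) = 03 0c, then zero-pad to 6 bytes: K' = 03 0c 00 00 00 00.
K' ⊕ ipad = 35 3a 36 36 36 36; K' ⊕ opad = 5f 50 5c 5c 5c 5c.
Inner hash: sum = 53+58+54+54+54+54+49+119+55+121 = 671 → 02 9f.
Outer hash (recomputed tag): sum = 95+80+92+92+92+92+2+159 = 704 → 02 c0.
Recomputed tag = 02c0; claimed = a9c0 → mismatch.

invalid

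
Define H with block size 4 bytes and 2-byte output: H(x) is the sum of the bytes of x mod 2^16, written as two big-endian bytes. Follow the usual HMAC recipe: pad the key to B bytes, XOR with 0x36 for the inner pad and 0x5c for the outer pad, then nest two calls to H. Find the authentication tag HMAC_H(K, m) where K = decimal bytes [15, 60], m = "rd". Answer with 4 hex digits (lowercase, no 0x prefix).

Key decimal bytes [15, 60] = 0f 3c is 2 bytes ≤ B = 4; zero-pad to 4 bytes: K' = 0f 3c 00 00.
K' ⊕ ipad = 39 0a 36 36.  K' ⊕ opad = 53 60 5c 5c.
Inner input = (K'⊕ipad) ∥ m = 39 0a 36 36 ∥ 72 64.
Inner hash: sum = 57+10+54+54+114+100 = 389 → 01 85.
Outer input = (K'⊕opad) ∥ inner = 53 60 5c 5c ∥ 01 85.
Outer hash (tag): sum = 83+96+92+92+1+133 = 497 → 01 f1.

01f1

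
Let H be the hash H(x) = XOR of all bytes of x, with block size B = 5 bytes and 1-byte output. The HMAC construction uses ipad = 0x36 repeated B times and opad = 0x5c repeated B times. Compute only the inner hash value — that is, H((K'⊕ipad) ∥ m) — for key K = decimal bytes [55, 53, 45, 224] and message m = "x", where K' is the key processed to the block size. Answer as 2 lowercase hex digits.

Key decimal bytes [55, 53, 45, 224] = 37 35 2d e0 is 4 bytes ≤ B = 5; zero-pad to 5 bytes: K' = 37 35 2d e0 00.
K' ⊕ ipad = 01 03 1b d6 36.
Inner input = 01 03 1b d6 36 ∥ 78.
Inner hash: XOR 01⊕03⊕1b⊕d6⊕36⊕78 = 81.

81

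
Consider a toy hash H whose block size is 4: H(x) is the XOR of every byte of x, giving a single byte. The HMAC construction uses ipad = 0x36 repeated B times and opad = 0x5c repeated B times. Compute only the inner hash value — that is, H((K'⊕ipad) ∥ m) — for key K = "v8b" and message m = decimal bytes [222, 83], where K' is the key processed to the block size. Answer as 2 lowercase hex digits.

a1

Key "v8b" = 76 38 62 is 3 bytes ≤ B = 4; zero-pad to 4 bytes: K' = 76 38 62 00.
K' ⊕ ipad = 40 0e 54 36.
Inner input = 40 0e 54 36 ∥ de 53.
Inner hash: XOR 40⊕0e⊕54⊕36⊕de⊕53 = a1.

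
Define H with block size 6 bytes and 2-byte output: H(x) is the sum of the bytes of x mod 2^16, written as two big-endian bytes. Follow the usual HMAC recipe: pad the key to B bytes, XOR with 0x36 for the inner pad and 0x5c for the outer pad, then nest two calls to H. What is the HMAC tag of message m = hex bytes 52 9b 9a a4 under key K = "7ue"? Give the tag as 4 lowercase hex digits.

Key "7ue" = 37 75 65 is 3 bytes ≤ B = 6; zero-pad to 6 bytes: K' = 37 75 65 00 00 00.
K' ⊕ ipad = 01 43 53 36 36 36.  K' ⊕ opad = 6b 29 39 5c 5c 5c.
Inner input = (K'⊕ipad) ∥ m = 01 43 53 36 36 36 ∥ 52 9b 9a a4.
Inner hash: sum = 1+67+83+54+54+54+82+155+154+164 = 868 → 03 64.
Outer input = (K'⊕opad) ∥ inner = 6b 29 39 5c 5c 5c ∥ 03 64.
Outer hash (tag): sum = 107+41+57+92+92+92+3+100 = 584 → 02 48.

0248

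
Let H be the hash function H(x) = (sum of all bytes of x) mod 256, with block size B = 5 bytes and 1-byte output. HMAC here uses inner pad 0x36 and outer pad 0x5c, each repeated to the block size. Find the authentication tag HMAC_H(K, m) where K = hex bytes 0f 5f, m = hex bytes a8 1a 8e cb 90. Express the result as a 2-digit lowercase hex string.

59

Key hex bytes 0f 5f is 2 bytes ≤ B = 5; zero-pad to 5 bytes: K' = 0f 5f 00 00 00.
K' ⊕ ipad = 39 69 36 36 36.  K' ⊕ opad = 53 03 5c 5c 5c.
Inner input = (K'⊕ipad) ∥ m = 39 69 36 36 36 ∥ a8 1a 8e cb 90.
Inner hash: sum = 57+105+54+54+54+168+26+142+203+144 = 1007; mod 256 = 239 → ef.
Outer input = (K'⊕opad) ∥ inner = 53 03 5c 5c 5c ∥ ef.
Outer hash (tag): sum = 83+3+92+92+92+239 = 601; mod 256 = 89 → 59.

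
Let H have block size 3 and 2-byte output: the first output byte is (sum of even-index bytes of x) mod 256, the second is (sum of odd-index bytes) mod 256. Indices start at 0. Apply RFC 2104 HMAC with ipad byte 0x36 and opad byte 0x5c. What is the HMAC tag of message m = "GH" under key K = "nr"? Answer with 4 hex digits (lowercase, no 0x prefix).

Key "nr" = 6e 72 is 2 bytes ≤ B = 3; zero-pad to 3 bytes: K' = 6e 72 00.
K' ⊕ ipad = 58 44 36.  K' ⊕ opad = 32 2e 5c.
Inner input = (K'⊕ipad) ∥ m = 58 44 36 ∥ 47 48.
Inner hash: even-index sum = 214 mod 256 = 214; odd-index sum = 139 mod 256 = 139 → d6 8b.
Outer input = (K'⊕opad) ∥ inner = 32 2e 5c ∥ d6 8b.
Outer hash (tag): even-index sum = 281 mod 256 = 25; odd-index sum = 260 mod 256 = 4 → 19 04.

1904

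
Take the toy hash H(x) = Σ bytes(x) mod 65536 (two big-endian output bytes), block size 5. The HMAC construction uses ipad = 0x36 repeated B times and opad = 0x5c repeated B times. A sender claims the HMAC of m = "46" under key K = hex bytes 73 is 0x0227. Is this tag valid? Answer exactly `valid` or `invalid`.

valid

Key hex bytes 73 is 1 byte ≤ B = 5; zero-pad to 5 bytes: K' = 73 00 00 00 00.
K' ⊕ ipad = 45 36 36 36 36; K' ⊕ opad = 2f 5c 5c 5c 5c.
Inner hash: sum = 69+54+54+54+54+52+54 = 391 → 01 87.
Outer hash (recomputed tag): sum = 47+92+92+92+92+1+135 = 551 → 02 27.
Recomputed tag = 0227; claimed = 0227 → match.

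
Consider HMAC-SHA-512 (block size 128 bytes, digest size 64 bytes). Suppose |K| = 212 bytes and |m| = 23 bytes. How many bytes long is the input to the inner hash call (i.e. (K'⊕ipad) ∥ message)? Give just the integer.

Key is 212 > 128 bytes, so it is hashed to 64 bytes then zero-padded to 128: |K'| = 128.
Inner input = (K'⊕ipad) ∥ m → 128 + 23 = 151 bytes.

151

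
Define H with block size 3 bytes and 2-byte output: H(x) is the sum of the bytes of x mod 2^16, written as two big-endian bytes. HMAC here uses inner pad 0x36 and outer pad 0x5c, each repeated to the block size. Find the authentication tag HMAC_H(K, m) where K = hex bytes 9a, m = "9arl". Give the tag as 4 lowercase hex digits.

0210

Key hex bytes 9a is 1 byte ≤ B = 3; zero-pad to 3 bytes: K' = 9a 00 00.
K' ⊕ ipad = ac 36 36.  K' ⊕ opad = c6 5c 5c.
Inner input = (K'⊕ipad) ∥ m = ac 36 36 ∥ 39 61 72 6c.
Inner hash: sum = 172+54+54+57+97+114+108 = 656 → 02 90.
Outer input = (K'⊕opad) ∥ inner = c6 5c 5c ∥ 02 90.
Outer hash (tag): sum = 198+92+92+2+144 = 528 → 02 10.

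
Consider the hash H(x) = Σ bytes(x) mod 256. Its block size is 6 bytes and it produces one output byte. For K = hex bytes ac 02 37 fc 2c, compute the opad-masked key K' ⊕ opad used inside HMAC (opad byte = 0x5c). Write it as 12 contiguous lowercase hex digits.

f05e6ba0705c

Key hex bytes ac 02 37 fc 2c is 5 bytes ≤ B = 6; zero-pad to 6 bytes: K' = ac 02 37 fc 2c 00.
XOR each byte with 0x5c: ac⊕5c=f0, 02⊕5c=5e, 37⊕5c=6b, fc⊕5c=a0, 2c⊕5c=70, 00⊕5c=5c.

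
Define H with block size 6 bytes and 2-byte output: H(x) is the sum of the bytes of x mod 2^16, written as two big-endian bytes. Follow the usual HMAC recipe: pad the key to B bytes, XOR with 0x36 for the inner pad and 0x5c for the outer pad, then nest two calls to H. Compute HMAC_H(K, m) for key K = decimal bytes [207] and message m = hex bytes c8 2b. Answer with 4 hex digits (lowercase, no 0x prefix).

035b

Key decimal bytes [207] = cf is 1 byte ≤ B = 6; zero-pad to 6 bytes: K' = cf 00 00 00 00 00.
K' ⊕ ipad = f9 36 36 36 36 36.  K' ⊕ opad = 93 5c 5c 5c 5c 5c.
Inner input = (K'⊕ipad) ∥ m = f9 36 36 36 36 36 ∥ c8 2b.
Inner hash: sum = 249+54+54+54+54+54+200+43 = 762 → 02 fa.
Outer input = (K'⊕opad) ∥ inner = 93 5c 5c 5c 5c 5c ∥ 02 fa.
Outer hash (tag): sum = 147+92+92+92+92+92+2+250 = 859 → 03 5b.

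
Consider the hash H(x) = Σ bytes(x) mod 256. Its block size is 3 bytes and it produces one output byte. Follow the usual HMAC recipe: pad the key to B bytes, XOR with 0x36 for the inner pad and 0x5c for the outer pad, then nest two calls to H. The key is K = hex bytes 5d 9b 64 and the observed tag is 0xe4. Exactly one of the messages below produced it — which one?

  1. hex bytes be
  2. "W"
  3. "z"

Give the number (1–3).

Key hex bytes 5d 9b 64 is exactly B = 3 bytes: K' = 5d 9b 64.
K' ⊕ ipad = 6b ad 52; K' ⊕ opad = 01 c7 38.
m1: inner = H(6b ad 52 be) = 28; tag = H(01 c7 38 28) = 28
m2: inner = H(6b ad 52 57) = c1; tag = H(01 c7 38 c1) = c1
m3: inner = H(6b ad 52 7a) = e4; tag = H(01 c7 38 e4) = e4 ← matches

3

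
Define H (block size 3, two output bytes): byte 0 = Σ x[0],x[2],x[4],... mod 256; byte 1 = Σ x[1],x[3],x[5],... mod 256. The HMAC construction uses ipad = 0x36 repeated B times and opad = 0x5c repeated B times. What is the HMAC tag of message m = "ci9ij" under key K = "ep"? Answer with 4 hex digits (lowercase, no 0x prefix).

Key "ep" = 65 70 is 2 bytes ≤ B = 3; zero-pad to 3 bytes: K' = 65 70 00.
K' ⊕ ipad = 53 46 36.  K' ⊕ opad = 39 2c 5c.
Inner input = (K'⊕ipad) ∥ m = 53 46 36 ∥ 63 69 39 69 6a.
Inner hash: even-index sum = 347 mod 256 = 91; odd-index sum = 332 mod 256 = 76 → 5b 4c.
Outer input = (K'⊕opad) ∥ inner = 39 2c 5c ∥ 5b 4c.
Outer hash (tag): even-index sum = 225 mod 256 = 225; odd-index sum = 135 mod 256 = 135 → e1 87.

e187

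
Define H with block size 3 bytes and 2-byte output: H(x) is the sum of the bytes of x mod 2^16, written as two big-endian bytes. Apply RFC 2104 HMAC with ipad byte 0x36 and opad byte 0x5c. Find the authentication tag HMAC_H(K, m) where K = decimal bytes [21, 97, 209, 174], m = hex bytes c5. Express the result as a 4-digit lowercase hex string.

Key decimal bytes [21, 97, 209, 174] = 15 61 d1 ae is 4 bytes > B = 3, so hash it first: H(key) = 01 f5, then zero-pad to 3 bytes: K' = 01 f5 00.
K' ⊕ ipad = 37 c3 36.  K' ⊕ opad = 5d a9 5c.
Inner input = (K'⊕ipad) ∥ m = 37 c3 36 ∥ c5.
Inner hash: sum = 55+195+54+197 = 501 → 01 f5.
Outer input = (K'⊕opad) ∥ inner = 5d a9 5c ∥ 01 f5.
Outer hash (tag): sum = 93+169+92+1+245 = 600 → 02 58.

0258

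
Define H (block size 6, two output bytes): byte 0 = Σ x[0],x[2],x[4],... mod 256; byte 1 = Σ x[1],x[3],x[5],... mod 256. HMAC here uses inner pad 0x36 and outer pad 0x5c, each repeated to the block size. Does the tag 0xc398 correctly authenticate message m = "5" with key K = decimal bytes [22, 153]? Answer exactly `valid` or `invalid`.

Key decimal bytes [22, 153] = 16 99 is 2 bytes ≤ B = 6; zero-pad to 6 bytes: K' = 16 99 00 00 00 00.
K' ⊕ ipad = 20 af 36 36 36 36; K' ⊕ opad = 4a c5 5c 5c 5c 5c.
Inner hash: even-index sum = 193 mod 256 = 193; odd-index sum = 283 mod 256 = 27 → c1 1b.
Outer hash (recomputed tag): even-index sum = 451 mod 256 = 195; odd-index sum = 408 mod 256 = 152 → c3 98.
Recomputed tag = c398; claimed = c398 → match.

valid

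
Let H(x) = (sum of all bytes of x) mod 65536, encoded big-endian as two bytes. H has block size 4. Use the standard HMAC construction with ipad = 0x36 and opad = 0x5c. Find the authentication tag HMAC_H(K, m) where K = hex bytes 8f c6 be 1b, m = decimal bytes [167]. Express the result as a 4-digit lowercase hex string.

Key hex bytes 8f c6 be 1b is exactly B = 4 bytes: K' = 8f c6 be 1b.
K' ⊕ ipad = b9 f0 88 2d.  K' ⊕ opad = d3 9a e2 47.
Inner input = (K'⊕ipad) ∥ m = b9 f0 88 2d ∥ a7.
Inner hash: sum = 185+240+136+45+167 = 773 → 03 05.
Outer input = (K'⊕opad) ∥ inner = d3 9a e2 47 ∥ 03 05.
Outer hash (tag): sum = 211+154+226+71+3+5 = 670 → 02 9e.

029e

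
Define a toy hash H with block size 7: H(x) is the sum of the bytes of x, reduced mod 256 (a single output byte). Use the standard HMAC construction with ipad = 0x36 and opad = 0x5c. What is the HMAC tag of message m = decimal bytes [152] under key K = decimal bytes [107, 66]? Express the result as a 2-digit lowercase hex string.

98

Key decimal bytes [107, 66] = 6b 42 is 2 bytes ≤ B = 7; zero-pad to 7 bytes: K' = 6b 42 00 00 00 00 00.
K' ⊕ ipad = 5d 74 36 36 36 36 36.  K' ⊕ opad = 37 1e 5c 5c 5c 5c 5c.
Inner input = (K'⊕ipad) ∥ m = 5d 74 36 36 36 36 36 ∥ 98.
Inner hash: sum = 93+116+54+54+54+54+54+152 = 631; mod 256 = 119 → 77.
Outer input = (K'⊕opad) ∥ inner = 37 1e 5c 5c 5c 5c 5c ∥ 77.
Outer hash (tag): sum = 55+30+92+92+92+92+92+119 = 664; mod 256 = 152 → 98.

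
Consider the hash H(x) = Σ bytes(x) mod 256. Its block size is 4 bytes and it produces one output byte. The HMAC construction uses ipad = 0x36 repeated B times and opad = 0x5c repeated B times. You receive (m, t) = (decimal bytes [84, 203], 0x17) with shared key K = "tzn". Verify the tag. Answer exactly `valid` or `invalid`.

valid

Key "tzn" = 74 7a 6e is 3 bytes ≤ B = 4; zero-pad to 4 bytes: K' = 74 7a 6e 00.
K' ⊕ ipad = 42 4c 58 36; K' ⊕ opad = 28 26 32 5c.
Inner hash: sum = 66+76+88+54+84+203 = 571; mod 256 = 59 → 3b.
Outer hash (recomputed tag): sum = 40+38+50+92+59 = 279; mod 256 = 23 → 17.
Recomputed tag = 17; claimed = 17 → match.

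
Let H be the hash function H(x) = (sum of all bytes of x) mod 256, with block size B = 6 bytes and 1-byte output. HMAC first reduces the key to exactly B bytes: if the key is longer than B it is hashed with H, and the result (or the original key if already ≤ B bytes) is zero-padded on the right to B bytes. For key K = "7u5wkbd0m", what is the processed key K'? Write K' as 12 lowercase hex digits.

260000000000

|K| = 9 > B = 6, so first hash the key.
H(K): sum = 55+117+53+119+107+98+100+48+109 = 806; mod 256 = 38 → 26.
Zero-pad H(K) = 26 to 6 bytes: K' = 26 00 00 00 00 00.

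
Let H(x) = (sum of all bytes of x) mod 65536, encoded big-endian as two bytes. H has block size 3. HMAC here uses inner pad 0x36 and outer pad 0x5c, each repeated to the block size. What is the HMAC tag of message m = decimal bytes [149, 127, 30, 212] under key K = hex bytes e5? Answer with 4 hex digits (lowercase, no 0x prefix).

01b9

Key hex bytes e5 is 1 byte ≤ B = 3; zero-pad to 3 bytes: K' = e5 00 00.
K' ⊕ ipad = d3 36 36.  K' ⊕ opad = b9 5c 5c.
Inner input = (K'⊕ipad) ∥ m = d3 36 36 ∥ 95 7f 1e d4.
Inner hash: sum = 211+54+54+149+127+30+212 = 837 → 03 45.
Outer input = (K'⊕opad) ∥ inner = b9 5c 5c ∥ 03 45.
Outer hash (tag): sum = 185+92+92+3+69 = 441 → 01 b9.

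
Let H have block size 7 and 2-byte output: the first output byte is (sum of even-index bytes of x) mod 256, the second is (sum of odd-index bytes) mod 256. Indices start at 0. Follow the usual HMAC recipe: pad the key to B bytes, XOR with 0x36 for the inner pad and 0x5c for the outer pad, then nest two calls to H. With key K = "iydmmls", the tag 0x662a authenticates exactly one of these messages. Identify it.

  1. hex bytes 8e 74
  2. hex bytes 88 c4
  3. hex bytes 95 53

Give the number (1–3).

3

Key "iydmmls" = 69 79 64 6d 6d 6c 73 is exactly B = 7 bytes: K' = 69 79 64 6d 6d 6c 73.
K' ⊕ ipad = 5f 4f 52 5b 5b 5a 45; K' ⊕ opad = 35 25 38 31 31 30 2f.
m1: inner = H(5f 4f 52 5b 5b 5a 45 8e 74) = c5 92; tag = H(35 25 38 31 31 30 2f c5 92) = 5f4b
m2: inner = H(5f 4f 52 5b 5b 5a 45 88 c4) = 15 8c; tag = H(35 25 38 31 31 30 2f 15 8c) = 599b
m3: inner = H(5f 4f 52 5b 5b 5a 45 95 53) = a4 99; tag = H(35 25 38 31 31 30 2f a4 99) = 662a ← matches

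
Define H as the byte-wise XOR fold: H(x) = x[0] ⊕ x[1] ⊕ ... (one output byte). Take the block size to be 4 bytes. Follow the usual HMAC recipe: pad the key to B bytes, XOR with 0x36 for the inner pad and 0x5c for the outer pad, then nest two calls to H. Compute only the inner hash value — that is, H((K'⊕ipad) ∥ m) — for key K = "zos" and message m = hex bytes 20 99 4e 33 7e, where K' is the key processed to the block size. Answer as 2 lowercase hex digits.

Key "zos" = 7a 6f 73 is 3 bytes ≤ B = 4; zero-pad to 4 bytes: K' = 7a 6f 73 00.
K' ⊕ ipad = 4c 59 45 36.
Inner input = 4c 59 45 36 ∥ 20 99 4e 33 7e.
Inner hash: XOR 4c⊕59⊕45⊕36⊕20⊕99⊕4e⊕33⊕7e = dc.

dc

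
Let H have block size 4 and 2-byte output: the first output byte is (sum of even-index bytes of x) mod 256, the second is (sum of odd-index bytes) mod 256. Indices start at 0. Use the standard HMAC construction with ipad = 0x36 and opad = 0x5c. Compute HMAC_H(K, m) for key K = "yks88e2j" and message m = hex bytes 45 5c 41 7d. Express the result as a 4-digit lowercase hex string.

Key "yks88e2j" = 79 6b 73 38 38 65 32 6a is 8 bytes > B = 4, so hash it first: H(key) = 56 72, then zero-pad to 4 bytes: K' = 56 72 00 00.
K' ⊕ ipad = 60 44 36 36.  K' ⊕ opad = 0a 2e 5c 5c.
Inner input = (K'⊕ipad) ∥ m = 60 44 36 36 ∥ 45 5c 41 7d.
Inner hash: even-index sum = 284 mod 256 = 28; odd-index sum = 339 mod 256 = 83 → 1c 53.
Outer input = (K'⊕opad) ∥ inner = 0a 2e 5c 5c ∥ 1c 53.
Outer hash (tag): even-index sum = 130 mod 256 = 130; odd-index sum = 221 mod 256 = 221 → 82 dd.

82dd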